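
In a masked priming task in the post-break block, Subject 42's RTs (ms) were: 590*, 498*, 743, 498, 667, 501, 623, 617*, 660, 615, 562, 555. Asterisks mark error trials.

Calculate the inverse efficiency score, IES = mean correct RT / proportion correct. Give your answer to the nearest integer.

804 ms

Correct trials (n=9): 743, 498, 667, 501, 623, 660, 615, 562, 555
Mean correct RT = 5424/9 = 602.6667 ms
Proportion correct = 9/12
IES = 602.6667 / (9/12) = 803.556 ms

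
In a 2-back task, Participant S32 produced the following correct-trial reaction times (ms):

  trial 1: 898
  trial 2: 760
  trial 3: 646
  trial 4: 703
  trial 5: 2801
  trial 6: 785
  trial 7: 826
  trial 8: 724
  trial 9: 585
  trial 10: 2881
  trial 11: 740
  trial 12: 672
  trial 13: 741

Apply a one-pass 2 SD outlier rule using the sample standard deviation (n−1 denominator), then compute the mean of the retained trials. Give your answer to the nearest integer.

735 ms

n = 13, ΣRT = 13762, M = 1058.615
Σ(x−M)² = 7585793.08; s = √(7585793.08/12) = 795.078
Cutoffs: 1058.615 ± 2·795.078 → [-531.5, 2648.8]
Outside: 2801, 2881 → excluded.
Retained (n=11): Σ = 8080, mean = 8080/11 = 734.545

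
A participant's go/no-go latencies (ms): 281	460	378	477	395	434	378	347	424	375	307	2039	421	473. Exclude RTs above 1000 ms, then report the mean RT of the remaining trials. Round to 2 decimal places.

396.15 ms

Excluded: 2039
Retained (n=13): Σ = 5150
Mean = 5150/13 = 396.1538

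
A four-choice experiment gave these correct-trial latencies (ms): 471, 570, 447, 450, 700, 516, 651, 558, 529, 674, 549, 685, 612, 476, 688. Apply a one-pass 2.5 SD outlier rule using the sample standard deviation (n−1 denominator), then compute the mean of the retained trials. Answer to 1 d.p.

n = 15, ΣRT = 8576, M = 571.733
Σ(x−M)² = 116492.93; s = √(116492.93/14) = 91.219
Cutoffs: 571.733 ± 2.5·91.219 → [343.7, 799.8]
No RTs fall outside the cutoffs; all 15 retained. Mean = 8576/15 = 571.733

571.7 ms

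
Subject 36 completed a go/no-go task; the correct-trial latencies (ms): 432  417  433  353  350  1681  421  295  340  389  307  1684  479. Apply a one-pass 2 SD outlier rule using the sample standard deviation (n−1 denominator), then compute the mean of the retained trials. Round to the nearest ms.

n = 13, ΣRT = 7581, M = 583.154
Σ(x−M)² = 2890715.69; s = √(2890715.69/12) = 490.808
Cutoffs: 583.154 ± 2·490.808 → [-398.5, 1564.8]
Outside: 1681, 1684 → excluded.
Retained (n=11): Σ = 4216, mean = 4216/11 = 383.273

383 ms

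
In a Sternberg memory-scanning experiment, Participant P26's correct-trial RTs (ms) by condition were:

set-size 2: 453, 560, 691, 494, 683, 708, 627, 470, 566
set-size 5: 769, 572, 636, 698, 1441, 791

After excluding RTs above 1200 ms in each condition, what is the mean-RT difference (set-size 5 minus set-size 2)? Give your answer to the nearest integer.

set-size 5: exclude 1441
M(set-size 2) = 5252/9 = 583.556
M(set-size 5) = 3466/5 = 693.200
Difference = 693.200 − 583.556 = 109.644 ms

110 ms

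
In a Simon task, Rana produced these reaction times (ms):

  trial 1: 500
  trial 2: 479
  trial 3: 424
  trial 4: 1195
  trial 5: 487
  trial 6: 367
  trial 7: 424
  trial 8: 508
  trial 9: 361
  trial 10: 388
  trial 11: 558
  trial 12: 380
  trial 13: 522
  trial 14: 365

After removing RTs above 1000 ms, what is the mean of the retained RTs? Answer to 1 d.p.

Excluded: 1195
Retained (n=13): Σ = 5763
Mean = 5763/13 = 443.3077

443.3 ms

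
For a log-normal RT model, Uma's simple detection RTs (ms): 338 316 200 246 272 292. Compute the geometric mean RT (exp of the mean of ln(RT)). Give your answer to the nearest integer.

ln(RT): 5.8230, 5.7557, 5.2983, 5.5053, 5.6058, 5.6768
Mean ln(RT) = 33.6650/6 = 5.61083
Geometric mean = exp(5.61083) = 273.37 ms

273 ms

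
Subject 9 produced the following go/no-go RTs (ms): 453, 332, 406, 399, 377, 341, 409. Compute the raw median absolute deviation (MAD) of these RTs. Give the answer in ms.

Sorted: 332, 341, 377, 399, 406, 409, 453 → median = 399
|x − 399|: 54, 67, 7, 0, 22, 58, 10
Sorted deviations: 0, 7, 10, 22, 54, 58, 67 → MAD = 22

22 ms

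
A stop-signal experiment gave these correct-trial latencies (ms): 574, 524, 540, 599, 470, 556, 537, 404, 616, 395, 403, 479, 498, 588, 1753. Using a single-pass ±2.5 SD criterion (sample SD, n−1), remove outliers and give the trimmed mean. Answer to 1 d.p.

n = 15, ΣRT = 8936, M = 595.733
Σ(x−M)² = 1506688.93; s = √(1506688.93/14) = 328.056
Cutoffs: 595.733 ± 2.5·328.056 → [-224.4, 1415.9]
Outside: 1753 → excluded.
Retained (n=14): Σ = 7183, mean = 7183/14 = 513.071

513.1 ms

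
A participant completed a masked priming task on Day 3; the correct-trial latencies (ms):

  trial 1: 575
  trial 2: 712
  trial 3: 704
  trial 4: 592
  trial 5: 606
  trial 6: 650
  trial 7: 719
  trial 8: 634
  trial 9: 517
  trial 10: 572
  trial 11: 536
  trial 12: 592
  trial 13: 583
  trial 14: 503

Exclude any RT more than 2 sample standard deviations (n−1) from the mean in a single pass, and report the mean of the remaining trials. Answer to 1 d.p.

n = 14, ΣRT = 8495, M = 606.786
Σ(x−M)² = 62788.36; s = √(62788.36/13) = 69.497
Cutoffs: 606.786 ± 2·69.497 → [467.8, 745.8]
No RTs fall outside the cutoffs; all 14 retained. Mean = 8495/14 = 606.786

606.8 ms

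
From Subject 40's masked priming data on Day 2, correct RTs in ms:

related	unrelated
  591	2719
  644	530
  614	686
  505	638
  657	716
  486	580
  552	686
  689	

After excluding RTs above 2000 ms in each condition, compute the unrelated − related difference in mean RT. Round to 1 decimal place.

47.1 ms

unrelated: exclude 2719
M(related) = 4738/8 = 592.250
M(unrelated) = 3836/6 = 639.333
Difference = 639.333 − 592.250 = 47.083 ms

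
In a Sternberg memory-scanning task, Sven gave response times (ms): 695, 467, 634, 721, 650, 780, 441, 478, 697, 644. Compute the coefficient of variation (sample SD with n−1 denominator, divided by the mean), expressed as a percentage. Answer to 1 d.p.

n = 10, Σ = 6207, M = 620.7000
Σ(x−M)² = 124636.100; s = √(124636.100/9) = 117.6795
CV = 117.6795 / 620.7000 = 0.18959 = 18.959%

19.0%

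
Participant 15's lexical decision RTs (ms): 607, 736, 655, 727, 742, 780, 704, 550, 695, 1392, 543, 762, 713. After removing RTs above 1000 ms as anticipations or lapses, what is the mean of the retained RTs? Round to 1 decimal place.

684.5 ms

Excluded: 1392
Retained (n=12): Σ = 8214
Mean = 8214/12 = 684.5000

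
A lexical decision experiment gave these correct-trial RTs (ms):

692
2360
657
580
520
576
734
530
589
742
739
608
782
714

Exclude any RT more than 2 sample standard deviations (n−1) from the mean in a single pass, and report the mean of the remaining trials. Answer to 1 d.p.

n = 14, ΣRT = 10823, M = 773.071
Σ(x−M)² = 2805982.93; s = √(2805982.93/13) = 464.591
Cutoffs: 773.071 ± 2·464.591 → [-156.1, 1702.3]
Outside: 2360 → excluded.
Retained (n=13): Σ = 8463, mean = 8463/13 = 651.000

651.0 ms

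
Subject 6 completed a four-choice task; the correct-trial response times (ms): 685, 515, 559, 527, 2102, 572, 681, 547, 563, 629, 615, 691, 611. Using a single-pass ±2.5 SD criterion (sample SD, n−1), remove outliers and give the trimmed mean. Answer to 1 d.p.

599.6 ms

n = 13, ΣRT = 9297, M = 715.154
Σ(x−M)² = 2126069.69; s = √(2126069.69/12) = 420.919
Cutoffs: 715.154 ± 2.5·420.919 → [-337.1, 1767.5]
Outside: 2102 → excluded.
Retained (n=12): Σ = 7195, mean = 7195/12 = 599.583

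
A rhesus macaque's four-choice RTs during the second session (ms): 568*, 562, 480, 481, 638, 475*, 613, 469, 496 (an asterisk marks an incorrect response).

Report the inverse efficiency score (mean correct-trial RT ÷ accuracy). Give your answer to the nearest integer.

Correct trials (n=7): 562, 480, 481, 638, 613, 469, 496
Mean correct RT = 3739/7 = 534.1429 ms
Proportion correct = 7/9
IES = 534.1429 / (7/9) = 686.755 ms

687 ms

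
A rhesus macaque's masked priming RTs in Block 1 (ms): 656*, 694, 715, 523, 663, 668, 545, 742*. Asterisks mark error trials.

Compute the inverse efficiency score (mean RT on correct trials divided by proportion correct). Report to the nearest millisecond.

Correct trials (n=6): 694, 715, 523, 663, 668, 545
Mean correct RT = 3808/6 = 634.6667 ms
Proportion correct = 6/8
IES = 634.6667 / (6/8) = 846.222 ms

846 ms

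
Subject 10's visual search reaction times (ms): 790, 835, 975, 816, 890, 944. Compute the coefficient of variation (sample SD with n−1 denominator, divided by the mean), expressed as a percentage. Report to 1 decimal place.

n = 6, Σ = 5250, M = 875.0000
Σ(x−M)² = 27292.000; s = √(27292.000/5) = 73.8810
CV = 73.8810 / 875.0000 = 0.08444 = 8.444%

8.4%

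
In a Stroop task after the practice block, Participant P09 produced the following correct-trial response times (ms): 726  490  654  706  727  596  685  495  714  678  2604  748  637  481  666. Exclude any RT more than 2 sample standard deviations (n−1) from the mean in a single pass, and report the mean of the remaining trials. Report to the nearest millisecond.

643 ms

n = 15, ΣRT = 11607, M = 773.800
Σ(x−M)² = 3700312.40; s = √(3700312.40/14) = 514.109
Cutoffs: 773.800 ± 2·514.109 → [-254.4, 1802.0]
Outside: 2604 → excluded.
Retained (n=14): Σ = 9003, mean = 9003/14 = 643.071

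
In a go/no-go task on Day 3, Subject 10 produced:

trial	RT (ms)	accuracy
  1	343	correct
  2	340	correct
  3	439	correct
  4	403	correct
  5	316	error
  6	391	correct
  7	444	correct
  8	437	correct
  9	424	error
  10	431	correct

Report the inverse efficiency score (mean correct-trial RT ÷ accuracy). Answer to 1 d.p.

504.4 ms

Correct trials (n=8): 343, 340, 439, 403, 391, 444, 437, 431
Mean correct RT = 3228/8 = 403.5000 ms
Proportion correct = 8/10
IES = 403.5000 / (8/10) = 504.375 ms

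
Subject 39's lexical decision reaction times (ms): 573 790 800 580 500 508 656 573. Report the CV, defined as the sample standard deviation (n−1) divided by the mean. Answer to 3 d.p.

0.188

n = 8, Σ = 4980, M = 622.5000
Σ(x−M)² = 95508.000; s = √(95508.000/7) = 116.8075
CV = 116.8075 / 622.5000 = 0.18764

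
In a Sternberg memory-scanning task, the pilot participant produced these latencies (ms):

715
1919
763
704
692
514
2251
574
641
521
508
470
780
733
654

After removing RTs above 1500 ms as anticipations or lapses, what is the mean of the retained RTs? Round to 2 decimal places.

Excluded: 1919, 2251
Retained (n=13): Σ = 8269
Mean = 8269/13 = 636.0769

636.08 ms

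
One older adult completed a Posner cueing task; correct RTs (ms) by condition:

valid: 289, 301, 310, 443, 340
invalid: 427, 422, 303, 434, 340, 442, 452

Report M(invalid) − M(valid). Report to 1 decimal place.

66.3 ms

M(valid) = 1683/5 = 336.600
M(invalid) = 2820/7 = 402.857
Difference = 402.857 − 336.600 = 66.257 ms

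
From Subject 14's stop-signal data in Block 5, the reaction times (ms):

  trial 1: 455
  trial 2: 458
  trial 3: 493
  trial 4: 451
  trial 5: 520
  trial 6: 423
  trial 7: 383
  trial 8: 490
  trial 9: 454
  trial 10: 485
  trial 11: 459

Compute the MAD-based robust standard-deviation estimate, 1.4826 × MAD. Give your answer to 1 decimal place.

Sorted: 383, 423, 451, 454, 455, 458, 459, 485, 490, 493, 520 → median = 458
|x − 458| sorted: 0, 1, 3, 4, 7, 27, 32, 35, 35, 62, 75 → MAD = 27
Robust SD ≈ 1.4826 × 27 = 40.030

40.0 ms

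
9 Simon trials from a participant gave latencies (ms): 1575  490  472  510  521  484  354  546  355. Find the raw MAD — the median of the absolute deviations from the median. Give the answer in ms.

31 ms

Sorted: 354, 355, 472, 484, 490, 510, 521, 546, 1575 → median = 490
|x − 490|: 1085, 0, 18, 20, 31, 6, 136, 56, 135
Sorted deviations: 0, 6, 18, 20, 31, 56, 135, 136, 1085 → MAD = 31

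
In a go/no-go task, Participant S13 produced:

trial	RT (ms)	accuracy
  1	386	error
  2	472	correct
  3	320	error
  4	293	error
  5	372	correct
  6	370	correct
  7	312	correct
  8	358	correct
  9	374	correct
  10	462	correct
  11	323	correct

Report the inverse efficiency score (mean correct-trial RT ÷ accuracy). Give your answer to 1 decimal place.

Correct trials (n=8): 472, 372, 370, 312, 358, 374, 462, 323
Mean correct RT = 3043/8 = 380.3750 ms
Proportion correct = 8/11
IES = 380.3750 / (8/11) = 523.016 ms

523.0 ms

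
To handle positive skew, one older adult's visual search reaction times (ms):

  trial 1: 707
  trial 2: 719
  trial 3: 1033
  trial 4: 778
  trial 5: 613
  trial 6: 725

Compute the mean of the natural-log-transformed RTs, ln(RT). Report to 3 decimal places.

6.623

ln(RT): 6.5610, 6.5779, 6.9402, 6.6567, 6.4184, 6.5862
Σ ln(RT) = 39.7404
Mean = 39.7404/6 = 6.62340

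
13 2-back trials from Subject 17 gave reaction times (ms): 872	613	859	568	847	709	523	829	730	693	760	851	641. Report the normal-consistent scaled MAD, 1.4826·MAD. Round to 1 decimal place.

173.5 ms

Sorted: 523, 568, 613, 641, 693, 709, 730, 760, 829, 847, 851, 859, 872 → median = 730
|x − 730| sorted: 0, 21, 30, 37, 89, 99, 117, 117, 121, 129, 142, 162, 207 → MAD = 117
Robust SD ≈ 1.4826 × 117 = 173.464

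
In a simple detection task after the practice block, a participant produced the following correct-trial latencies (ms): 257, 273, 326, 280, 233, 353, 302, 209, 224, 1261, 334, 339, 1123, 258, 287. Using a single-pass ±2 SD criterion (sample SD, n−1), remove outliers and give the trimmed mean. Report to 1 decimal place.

n = 15, ΣRT = 6059, M = 403.933
Σ(x−M)² = 1468440.93; s = √(1468440.93/14) = 323.865
Cutoffs: 403.933 ± 2·323.865 → [-243.8, 1051.7]
Outside: 1123, 1261 → excluded.
Retained (n=13): Σ = 3675, mean = 3675/13 = 282.692

282.7 ms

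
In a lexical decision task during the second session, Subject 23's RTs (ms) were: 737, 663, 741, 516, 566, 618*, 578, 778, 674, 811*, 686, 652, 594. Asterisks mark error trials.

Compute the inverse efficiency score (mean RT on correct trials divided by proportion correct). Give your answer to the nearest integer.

772 ms

Correct trials (n=11): 737, 663, 741, 516, 566, 578, 778, 674, 686, 652, 594
Mean correct RT = 7185/11 = 653.1818 ms
Proportion correct = 11/13
IES = 653.1818 / (11/13) = 771.942 ms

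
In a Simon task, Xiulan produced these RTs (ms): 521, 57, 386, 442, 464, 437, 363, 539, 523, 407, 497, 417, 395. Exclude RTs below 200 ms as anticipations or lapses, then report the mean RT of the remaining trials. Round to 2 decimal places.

Excluded: 57
Retained (n=12): Σ = 5391
Mean = 5391/12 = 449.2500

449.25 ms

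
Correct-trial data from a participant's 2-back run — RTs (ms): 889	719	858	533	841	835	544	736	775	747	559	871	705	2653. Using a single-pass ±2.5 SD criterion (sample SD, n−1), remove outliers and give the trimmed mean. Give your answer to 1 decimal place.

n = 14, ΣRT = 12265, M = 876.071
Σ(x−M)² = 3589846.93; s = √(3589846.93/13) = 525.492
Cutoffs: 876.071 ± 2.5·525.492 → [-437.7, 2189.8]
Outside: 2653 → excluded.
Retained (n=13): Σ = 9612, mean = 9612/13 = 739.385

739.4 ms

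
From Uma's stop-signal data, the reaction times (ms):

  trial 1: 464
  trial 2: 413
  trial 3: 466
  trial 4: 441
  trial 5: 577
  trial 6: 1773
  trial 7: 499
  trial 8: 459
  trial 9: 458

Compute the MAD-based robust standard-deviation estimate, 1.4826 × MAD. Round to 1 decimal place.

34.1 ms

Sorted: 413, 441, 458, 459, 464, 466, 499, 577, 1773 → median = 464
|x − 464| sorted: 0, 2, 5, 6, 23, 35, 51, 113, 1309 → MAD = 23
Robust SD ≈ 1.4826 × 23 = 34.100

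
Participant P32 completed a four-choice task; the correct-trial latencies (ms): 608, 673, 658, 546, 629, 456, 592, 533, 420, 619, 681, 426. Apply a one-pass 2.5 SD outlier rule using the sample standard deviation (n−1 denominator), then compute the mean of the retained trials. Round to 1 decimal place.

570.1 ms

n = 12, ΣRT = 6841, M = 570.083
Σ(x−M)² = 96660.92; s = √(96660.92/11) = 93.741
Cutoffs: 570.083 ± 2.5·93.741 → [335.7, 804.4]
No RTs fall outside the cutoffs; all 12 retained. Mean = 6841/12 = 570.083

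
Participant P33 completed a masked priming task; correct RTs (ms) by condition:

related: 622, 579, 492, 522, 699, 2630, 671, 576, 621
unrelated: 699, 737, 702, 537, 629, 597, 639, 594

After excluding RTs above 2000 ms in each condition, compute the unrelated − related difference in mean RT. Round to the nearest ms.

44 ms

related: exclude 2630
M(related) = 4782/8 = 597.750
M(unrelated) = 5134/8 = 641.750
Difference = 641.750 − 597.750 = 44.000 ms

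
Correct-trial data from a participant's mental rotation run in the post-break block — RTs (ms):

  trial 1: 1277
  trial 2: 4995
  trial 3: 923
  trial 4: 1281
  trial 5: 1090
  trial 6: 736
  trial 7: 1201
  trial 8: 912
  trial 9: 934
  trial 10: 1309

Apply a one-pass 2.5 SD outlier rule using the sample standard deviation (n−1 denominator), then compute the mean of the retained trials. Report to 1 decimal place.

n = 10, ΣRT = 14658, M = 1465.800
Σ(x−M)² = 14177725.60; s = √(14177725.60/9) = 1255.111
Cutoffs: 1465.800 ± 2.5·1255.111 → [-1672.0, 4603.6]
Outside: 4995 → excluded.
Retained (n=9): Σ = 9663, mean = 9663/9 = 1073.667

1073.7 ms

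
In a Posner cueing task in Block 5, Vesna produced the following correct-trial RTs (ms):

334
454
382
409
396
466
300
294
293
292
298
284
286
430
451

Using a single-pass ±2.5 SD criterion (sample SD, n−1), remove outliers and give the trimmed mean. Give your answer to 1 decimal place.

357.9 ms

n = 15, ΣRT = 5369, M = 357.933
Σ(x−M)² = 70210.93; s = √(70210.93/14) = 70.817
Cutoffs: 357.933 ± 2.5·70.817 → [180.9, 535.0]
No RTs fall outside the cutoffs; all 15 retained. Mean = 5369/15 = 357.933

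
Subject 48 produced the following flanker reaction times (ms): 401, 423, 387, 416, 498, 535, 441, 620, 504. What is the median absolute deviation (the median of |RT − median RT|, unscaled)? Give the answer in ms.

54 ms

Sorted: 387, 401, 416, 423, 441, 498, 504, 535, 620 → median = 441
|x − 441|: 40, 18, 54, 25, 57, 94, 0, 179, 63
Sorted deviations: 0, 18, 25, 40, 54, 57, 63, 94, 179 → MAD = 54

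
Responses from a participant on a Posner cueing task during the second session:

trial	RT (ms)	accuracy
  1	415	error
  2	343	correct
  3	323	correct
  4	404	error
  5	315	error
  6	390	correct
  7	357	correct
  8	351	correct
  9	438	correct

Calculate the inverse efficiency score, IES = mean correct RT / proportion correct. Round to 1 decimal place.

550.5 ms

Correct trials (n=6): 343, 323, 390, 357, 351, 438
Mean correct RT = 2202/6 = 367.0000 ms
Proportion correct = 6/9
IES = 367.0000 / (6/9) = 550.500 ms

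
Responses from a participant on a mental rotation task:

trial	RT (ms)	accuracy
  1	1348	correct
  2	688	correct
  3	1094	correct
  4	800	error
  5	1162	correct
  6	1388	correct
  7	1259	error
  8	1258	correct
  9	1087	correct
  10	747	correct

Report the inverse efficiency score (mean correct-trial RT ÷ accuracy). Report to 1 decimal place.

Correct trials (n=8): 1348, 688, 1094, 1162, 1388, 1258, 1087, 747
Mean correct RT = 8772/8 = 1096.5000 ms
Proportion correct = 8/10
IES = 1096.5000 / (8/10) = 1370.625 ms

1370.6 ms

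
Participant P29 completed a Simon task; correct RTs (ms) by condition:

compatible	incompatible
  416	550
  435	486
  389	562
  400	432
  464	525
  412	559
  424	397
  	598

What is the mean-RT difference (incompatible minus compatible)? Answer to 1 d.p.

93.6 ms

M(compatible) = 2940/7 = 420.000
M(incompatible) = 4109/8 = 513.625
Difference = 513.625 − 420.000 = 93.625 ms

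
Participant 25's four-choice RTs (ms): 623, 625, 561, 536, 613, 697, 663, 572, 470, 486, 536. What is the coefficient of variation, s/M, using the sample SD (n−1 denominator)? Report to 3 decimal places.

0.123

n = 11, Σ = 6382, M = 580.1818
Σ(x−M)² = 50773.636; s = √(50773.636/10) = 71.2556
CV = 71.2556 / 580.1818 = 0.12282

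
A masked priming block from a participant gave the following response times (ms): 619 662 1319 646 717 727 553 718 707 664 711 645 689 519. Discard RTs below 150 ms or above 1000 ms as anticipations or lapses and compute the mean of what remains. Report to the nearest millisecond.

Excluded: 1319
Retained (n=13): Σ = 8577
Mean = 8577/13 = 659.7692

660 ms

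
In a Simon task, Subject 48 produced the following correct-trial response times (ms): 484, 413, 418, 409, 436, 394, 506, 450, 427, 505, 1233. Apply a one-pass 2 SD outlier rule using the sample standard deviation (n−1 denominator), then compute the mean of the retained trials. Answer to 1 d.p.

n = 11, ΣRT = 5675, M = 515.909
Σ(x−M)² = 580556.91; s = √(580556.91/10) = 240.947
Cutoffs: 515.909 ± 2·240.947 → [34.0, 997.8]
Outside: 1233 → excluded.
Retained (n=10): Σ = 4442, mean = 4442/10 = 444.200

444.2 ms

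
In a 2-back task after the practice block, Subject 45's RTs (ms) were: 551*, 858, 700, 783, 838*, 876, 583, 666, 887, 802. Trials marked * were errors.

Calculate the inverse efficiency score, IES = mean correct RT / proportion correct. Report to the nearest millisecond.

962 ms

Correct trials (n=8): 858, 700, 783, 876, 583, 666, 887, 802
Mean correct RT = 6155/8 = 769.3750 ms
Proportion correct = 8/10
IES = 769.3750 / (8/10) = 961.719 ms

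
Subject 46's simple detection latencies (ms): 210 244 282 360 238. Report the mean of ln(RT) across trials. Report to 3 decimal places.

5.569

ln(RT): 5.3471, 5.4972, 5.6419, 5.8861, 5.4723
Σ ln(RT) = 27.8446
Mean = 27.8446/5 = 5.56891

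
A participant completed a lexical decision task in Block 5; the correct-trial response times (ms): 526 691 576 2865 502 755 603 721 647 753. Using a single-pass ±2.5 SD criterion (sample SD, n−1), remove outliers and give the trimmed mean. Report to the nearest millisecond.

642 ms

n = 10, ΣRT = 8639, M = 863.900
Σ(x−M)² = 4522022.90; s = √(4522022.90/9) = 708.835
Cutoffs: 863.900 ± 2.5·708.835 → [-908.2, 2636.0]
Outside: 2865 → excluded.
Retained (n=9): Σ = 5774, mean = 5774/9 = 641.556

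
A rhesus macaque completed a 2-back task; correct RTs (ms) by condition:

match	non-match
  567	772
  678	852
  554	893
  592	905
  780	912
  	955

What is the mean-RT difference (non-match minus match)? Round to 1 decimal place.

247.3 ms

M(match) = 3171/5 = 634.200
M(non-match) = 5289/6 = 881.500
Difference = 881.500 − 634.200 = 247.300 ms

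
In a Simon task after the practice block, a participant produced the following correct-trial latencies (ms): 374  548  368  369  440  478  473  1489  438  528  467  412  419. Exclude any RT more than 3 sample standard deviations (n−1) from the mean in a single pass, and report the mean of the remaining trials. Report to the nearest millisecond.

443 ms

n = 13, ΣRT = 6803, M = 523.308
Σ(x−M)² = 1048658.77; s = √(1048658.77/12) = 295.615
Cutoffs: 523.308 ± 3·295.615 → [-363.5, 1410.2]
Outside: 1489 → excluded.
Retained (n=12): Σ = 5314, mean = 5314/12 = 442.833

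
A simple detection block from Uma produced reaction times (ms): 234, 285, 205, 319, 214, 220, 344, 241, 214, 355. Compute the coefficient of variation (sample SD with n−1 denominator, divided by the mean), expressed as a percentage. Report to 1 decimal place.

n = 10, Σ = 2631, M = 263.1000
Σ(x−M)² = 29984.900; s = √(29984.900/9) = 57.7205
CV = 57.7205 / 263.1000 = 0.21939 = 21.939%

21.9%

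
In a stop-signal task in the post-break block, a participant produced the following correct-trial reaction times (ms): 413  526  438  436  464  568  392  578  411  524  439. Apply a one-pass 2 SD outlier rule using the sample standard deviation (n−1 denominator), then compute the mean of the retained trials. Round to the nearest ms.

n = 11, ΣRT = 5189, M = 471.727
Σ(x−M)² = 43278.18; s = √(43278.18/10) = 65.786
Cutoffs: 471.727 ± 2·65.786 → [340.2, 603.3]
No RTs fall outside the cutoffs; all 11 retained. Mean = 5189/11 = 471.727

472 ms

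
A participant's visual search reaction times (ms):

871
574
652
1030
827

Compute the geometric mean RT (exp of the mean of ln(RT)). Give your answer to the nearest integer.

ln(RT): 6.7696, 6.3526, 6.4800, 6.9373, 6.7178
Mean ln(RT) = 33.2574/5 = 6.65149
Geometric mean = exp(6.65149) = 773.93 ms

774 ms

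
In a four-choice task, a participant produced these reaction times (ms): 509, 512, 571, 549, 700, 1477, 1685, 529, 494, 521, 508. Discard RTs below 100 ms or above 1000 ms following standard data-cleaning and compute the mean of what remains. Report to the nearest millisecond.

544 ms

Excluded: 1477, 1685
Retained (n=9): Σ = 4893
Mean = 4893/9 = 543.6667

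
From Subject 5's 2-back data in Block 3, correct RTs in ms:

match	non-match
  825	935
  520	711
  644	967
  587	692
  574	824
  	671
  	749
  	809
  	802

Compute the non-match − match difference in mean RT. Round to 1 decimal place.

M(match) = 3150/5 = 630.000
M(non-match) = 7160/9 = 795.556
Difference = 795.556 − 630.000 = 165.556 ms

165.6 ms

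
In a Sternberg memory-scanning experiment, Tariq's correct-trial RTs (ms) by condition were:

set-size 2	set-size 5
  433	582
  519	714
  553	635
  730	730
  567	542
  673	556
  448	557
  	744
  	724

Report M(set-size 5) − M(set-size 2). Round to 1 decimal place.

82.2 ms

M(set-size 2) = 3923/7 = 560.429
M(set-size 5) = 5784/9 = 642.667
Difference = 642.667 − 560.429 = 82.238 ms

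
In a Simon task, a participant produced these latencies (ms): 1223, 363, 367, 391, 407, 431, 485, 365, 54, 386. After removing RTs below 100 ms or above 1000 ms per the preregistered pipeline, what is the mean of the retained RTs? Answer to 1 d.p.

Excluded: 54, 1223
Retained (n=8): Σ = 3195
Mean = 3195/8 = 399.3750

399.4 ms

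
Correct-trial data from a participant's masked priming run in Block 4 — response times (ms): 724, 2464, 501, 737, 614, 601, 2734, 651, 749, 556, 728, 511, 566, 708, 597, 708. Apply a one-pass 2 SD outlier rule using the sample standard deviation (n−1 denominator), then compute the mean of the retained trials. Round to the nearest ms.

639 ms

n = 16, ΣRT = 14149, M = 884.312
Σ(x−M)² = 6854793.44; s = √(6854793.44/15) = 676.008
Cutoffs: 884.312 ± 2·676.008 → [-467.7, 2236.3]
Outside: 2464, 2734 → excluded.
Retained (n=14): Σ = 8951, mean = 8951/14 = 639.357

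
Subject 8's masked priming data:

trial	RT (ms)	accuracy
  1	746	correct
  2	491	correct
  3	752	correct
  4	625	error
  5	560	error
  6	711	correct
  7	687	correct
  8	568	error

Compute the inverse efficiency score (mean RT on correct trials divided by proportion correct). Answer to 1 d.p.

Correct trials (n=5): 746, 491, 752, 711, 687
Mean correct RT = 3387/5 = 677.4000 ms
Proportion correct = 5/8
IES = 677.4000 / (5/8) = 1083.840 ms

1083.8 ms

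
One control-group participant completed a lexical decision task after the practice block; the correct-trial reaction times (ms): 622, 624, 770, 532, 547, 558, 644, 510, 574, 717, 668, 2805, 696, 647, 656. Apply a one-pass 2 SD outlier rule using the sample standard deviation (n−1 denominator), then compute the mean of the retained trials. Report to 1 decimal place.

626.1 ms

n = 15, ΣRT = 11570, M = 771.333
Σ(x−M)² = 4504441.33; s = √(4504441.33/14) = 567.226
Cutoffs: 771.333 ± 2·567.226 → [-363.1, 1905.8]
Outside: 2805 → excluded.
Retained (n=14): Σ = 8765, mean = 8765/14 = 626.071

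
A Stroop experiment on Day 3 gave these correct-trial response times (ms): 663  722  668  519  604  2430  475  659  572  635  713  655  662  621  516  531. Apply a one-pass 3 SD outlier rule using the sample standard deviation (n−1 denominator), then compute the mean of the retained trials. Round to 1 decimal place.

614.3 ms

n = 16, ΣRT = 11645, M = 727.812
Σ(x−M)² = 3170588.44; s = √(3170588.44/15) = 459.753
Cutoffs: 727.812 ± 3·459.753 → [-651.4, 2107.1]
Outside: 2430 → excluded.
Retained (n=15): Σ = 9215, mean = 9215/15 = 614.333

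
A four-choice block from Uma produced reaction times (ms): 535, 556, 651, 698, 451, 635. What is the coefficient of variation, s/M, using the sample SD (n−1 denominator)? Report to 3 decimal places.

0.154

n = 6, Σ = 3526, M = 587.6667
Σ(x−M)² = 40879.333; s = √(40879.333/5) = 90.4205
CV = 90.4205 / 587.6667 = 0.15386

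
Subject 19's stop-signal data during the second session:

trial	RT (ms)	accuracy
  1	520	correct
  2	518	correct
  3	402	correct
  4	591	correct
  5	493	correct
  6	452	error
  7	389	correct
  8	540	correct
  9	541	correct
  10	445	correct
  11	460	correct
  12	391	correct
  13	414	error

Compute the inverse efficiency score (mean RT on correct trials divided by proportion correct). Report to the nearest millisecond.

568 ms

Correct trials (n=11): 520, 518, 402, 591, 493, 389, 540, 541, 445, 460, 391
Mean correct RT = 5290/11 = 480.9091 ms
Proportion correct = 11/13
IES = 480.9091 / (11/13) = 568.347 ms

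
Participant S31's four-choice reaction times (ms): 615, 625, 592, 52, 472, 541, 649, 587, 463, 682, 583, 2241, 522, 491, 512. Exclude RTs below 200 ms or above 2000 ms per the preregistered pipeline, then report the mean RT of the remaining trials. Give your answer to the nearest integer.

Excluded: 52, 2241
Retained (n=13): Σ = 7334
Mean = 7334/13 = 564.1538

564 ms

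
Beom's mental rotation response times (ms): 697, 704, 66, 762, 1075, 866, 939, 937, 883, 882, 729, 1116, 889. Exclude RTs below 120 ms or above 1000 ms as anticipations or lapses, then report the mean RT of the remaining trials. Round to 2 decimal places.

Excluded: 66, 1075, 1116
Retained (n=10): Σ = 8288
Mean = 8288/10 = 828.8000

828.80 ms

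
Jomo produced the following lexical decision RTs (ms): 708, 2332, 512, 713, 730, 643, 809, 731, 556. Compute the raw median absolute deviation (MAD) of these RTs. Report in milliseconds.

Sorted: 512, 556, 643, 708, 713, 730, 731, 809, 2332 → median = 713
|x − 713|: 5, 1619, 201, 0, 17, 70, 96, 18, 157
Sorted deviations: 0, 5, 17, 18, 70, 96, 157, 201, 1619 → MAD = 70

70 ms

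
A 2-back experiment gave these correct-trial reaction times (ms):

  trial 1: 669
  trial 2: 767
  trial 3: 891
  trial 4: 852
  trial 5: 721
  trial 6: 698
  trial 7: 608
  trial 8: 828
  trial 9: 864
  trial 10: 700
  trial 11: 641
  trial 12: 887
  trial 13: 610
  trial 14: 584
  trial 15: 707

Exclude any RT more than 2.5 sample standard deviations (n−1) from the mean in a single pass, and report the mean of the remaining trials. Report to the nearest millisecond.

735 ms

n = 15, ΣRT = 11027, M = 735.133
Σ(x−M)² = 158763.73; s = √(158763.73/14) = 106.491
Cutoffs: 735.133 ± 2.5·106.491 → [468.9, 1001.4]
No RTs fall outside the cutoffs; all 15 retained. Mean = 11027/15 = 735.133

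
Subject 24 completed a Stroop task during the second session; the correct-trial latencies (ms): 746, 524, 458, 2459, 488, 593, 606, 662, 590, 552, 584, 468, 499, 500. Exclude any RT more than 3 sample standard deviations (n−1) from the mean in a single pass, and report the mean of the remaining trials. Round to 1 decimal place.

n = 14, ΣRT = 9729, M = 694.929
Σ(x−M)² = 3433734.93; s = √(3433734.93/13) = 513.939
Cutoffs: 694.929 ± 3·513.939 → [-846.9, 2236.7]
Outside: 2459 → excluded.
Retained (n=13): Σ = 7270, mean = 7270/13 = 559.231

559.2 ms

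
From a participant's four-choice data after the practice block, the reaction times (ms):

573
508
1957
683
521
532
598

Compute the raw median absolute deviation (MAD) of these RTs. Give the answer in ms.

Sorted: 508, 521, 532, 573, 598, 683, 1957 → median = 573
|x − 573|: 0, 65, 1384, 110, 52, 41, 25
Sorted deviations: 0, 25, 41, 52, 65, 110, 1384 → MAD = 52

52 ms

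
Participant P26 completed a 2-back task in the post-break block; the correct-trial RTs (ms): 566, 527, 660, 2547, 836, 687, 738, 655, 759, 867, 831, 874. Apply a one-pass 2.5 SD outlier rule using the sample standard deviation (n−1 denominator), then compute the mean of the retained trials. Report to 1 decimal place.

n = 12, ΣRT = 10547, M = 878.917
Σ(x−M)² = 3177700.92; s = √(3177700.92/11) = 537.477
Cutoffs: 878.917 ± 2.5·537.477 → [-464.8, 2222.6]
Outside: 2547 → excluded.
Retained (n=11): Σ = 8000, mean = 8000/11 = 727.273

727.3 ms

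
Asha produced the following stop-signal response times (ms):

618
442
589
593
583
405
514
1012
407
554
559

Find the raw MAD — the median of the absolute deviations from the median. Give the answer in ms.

Sorted: 405, 407, 442, 514, 554, 559, 583, 589, 593, 618, 1012 → median = 559
|x − 559|: 59, 117, 30, 34, 24, 154, 45, 453, 152, 5, 0
Sorted deviations: 0, 5, 24, 30, 34, 45, 59, 117, 152, 154, 453 → MAD = 45

45 ms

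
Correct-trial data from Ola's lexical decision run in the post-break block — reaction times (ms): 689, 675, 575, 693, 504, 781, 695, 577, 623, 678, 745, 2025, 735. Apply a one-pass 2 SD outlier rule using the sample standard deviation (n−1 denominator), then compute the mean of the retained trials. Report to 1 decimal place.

664.2 ms

n = 13, ΣRT = 9995, M = 768.846
Σ(x−M)² = 1780221.69; s = √(1780221.69/12) = 385.165
Cutoffs: 768.846 ± 2·385.165 → [-1.5, 1539.2]
Outside: 2025 → excluded.
Retained (n=12): Σ = 7970, mean = 7970/12 = 664.167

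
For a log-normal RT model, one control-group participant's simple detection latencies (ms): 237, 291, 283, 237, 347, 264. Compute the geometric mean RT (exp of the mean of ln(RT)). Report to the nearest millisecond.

ln(RT): 5.4681, 5.6733, 5.6454, 5.4681, 5.8493, 5.5759
Mean ln(RT) = 33.6802/6 = 5.61336
Geometric mean = exp(5.61336) = 274.06 ms

274 ms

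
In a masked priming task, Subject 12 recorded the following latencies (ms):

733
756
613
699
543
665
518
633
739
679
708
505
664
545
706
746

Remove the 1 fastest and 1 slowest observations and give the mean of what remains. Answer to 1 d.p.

656.5 ms

Sorted: 505, 518, 543, 545, 613, 633, 664, 665, 679, 699, 706, 708, 733, 739, 746, 756
Drop lowest 1 (505) and highest 1 (756)
Remaining (n=14): Σ = 9191, mean = 9191/14 = 656.500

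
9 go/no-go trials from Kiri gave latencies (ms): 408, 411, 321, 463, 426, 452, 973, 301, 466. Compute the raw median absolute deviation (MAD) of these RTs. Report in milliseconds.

37 ms

Sorted: 301, 321, 408, 411, 426, 452, 463, 466, 973 → median = 426
|x − 426|: 18, 15, 105, 37, 0, 26, 547, 125, 40
Sorted deviations: 0, 15, 18, 26, 37, 40, 105, 125, 547 → MAD = 37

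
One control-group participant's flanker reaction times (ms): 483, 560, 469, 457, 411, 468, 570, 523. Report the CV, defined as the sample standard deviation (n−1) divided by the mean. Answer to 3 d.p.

n = 8, Σ = 3941, M = 492.6250
Σ(x−M)² = 20637.875; s = √(20637.875/7) = 54.2980
CV = 54.2980 / 492.6250 = 0.11022

0.110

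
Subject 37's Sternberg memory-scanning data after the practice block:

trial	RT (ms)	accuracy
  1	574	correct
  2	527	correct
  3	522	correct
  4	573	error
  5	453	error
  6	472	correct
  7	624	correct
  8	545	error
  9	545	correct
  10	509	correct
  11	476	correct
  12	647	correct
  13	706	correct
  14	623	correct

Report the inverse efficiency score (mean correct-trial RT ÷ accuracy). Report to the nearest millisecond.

720 ms

Correct trials (n=11): 574, 527, 522, 472, 624, 545, 509, 476, 647, 706, 623
Mean correct RT = 6225/11 = 565.9091 ms
Proportion correct = 11/14
IES = 565.9091 / (11/14) = 720.248 ms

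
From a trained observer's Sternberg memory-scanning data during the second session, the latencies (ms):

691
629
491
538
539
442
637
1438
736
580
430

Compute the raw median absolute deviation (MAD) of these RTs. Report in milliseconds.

Sorted: 430, 442, 491, 538, 539, 580, 629, 637, 691, 736, 1438 → median = 580
|x − 580|: 111, 49, 89, 42, 41, 138, 57, 858, 156, 0, 150
Sorted deviations: 0, 41, 42, 49, 57, 89, 111, 138, 150, 156, 858 → MAD = 89

89 ms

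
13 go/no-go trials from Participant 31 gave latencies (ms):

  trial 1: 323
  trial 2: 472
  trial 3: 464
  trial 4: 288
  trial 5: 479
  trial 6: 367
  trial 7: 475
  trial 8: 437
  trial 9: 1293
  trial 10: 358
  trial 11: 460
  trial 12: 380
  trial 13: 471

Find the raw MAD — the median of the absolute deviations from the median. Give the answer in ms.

Sorted: 288, 323, 358, 367, 380, 437, 460, 464, 471, 472, 475, 479, 1293 → median = 460
|x − 460|: 137, 12, 4, 172, 19, 93, 15, 23, 833, 102, 0, 80, 11
Sorted deviations: 0, 4, 11, 12, 15, 19, 23, 80, 93, 102, 137, 172, 833 → MAD = 23

23 ms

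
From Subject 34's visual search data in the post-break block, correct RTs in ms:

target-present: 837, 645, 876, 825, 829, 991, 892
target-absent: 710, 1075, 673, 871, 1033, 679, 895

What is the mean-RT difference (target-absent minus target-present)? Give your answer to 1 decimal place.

M(target-present) = 5895/7 = 842.143
M(target-absent) = 5936/7 = 848.000
Difference = 848.000 − 842.143 = 5.857 ms

5.9 ms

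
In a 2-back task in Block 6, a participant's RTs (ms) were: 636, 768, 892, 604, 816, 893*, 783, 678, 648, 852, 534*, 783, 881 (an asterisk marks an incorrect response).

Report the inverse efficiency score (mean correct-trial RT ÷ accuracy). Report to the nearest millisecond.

896 ms

Correct trials (n=11): 636, 768, 892, 604, 816, 783, 678, 648, 852, 783, 881
Mean correct RT = 8341/11 = 758.2727 ms
Proportion correct = 11/13
IES = 758.2727 / (11/13) = 896.140 ms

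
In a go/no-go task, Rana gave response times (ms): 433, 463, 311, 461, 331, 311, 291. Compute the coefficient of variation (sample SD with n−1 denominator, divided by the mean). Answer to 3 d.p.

n = 7, Σ = 2601, M = 371.5714
Σ(x−M)² = 35605.714; s = √(35605.714/6) = 77.0343
CV = 77.0343 / 371.5714 = 0.20732

0.207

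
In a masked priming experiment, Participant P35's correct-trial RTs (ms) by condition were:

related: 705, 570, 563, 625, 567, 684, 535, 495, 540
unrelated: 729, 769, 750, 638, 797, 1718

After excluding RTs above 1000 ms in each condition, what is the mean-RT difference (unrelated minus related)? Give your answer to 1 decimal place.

unrelated: exclude 1718
M(related) = 5284/9 = 587.111
M(unrelated) = 3683/5 = 736.600
Difference = 736.600 − 587.111 = 149.489 ms

149.5 ms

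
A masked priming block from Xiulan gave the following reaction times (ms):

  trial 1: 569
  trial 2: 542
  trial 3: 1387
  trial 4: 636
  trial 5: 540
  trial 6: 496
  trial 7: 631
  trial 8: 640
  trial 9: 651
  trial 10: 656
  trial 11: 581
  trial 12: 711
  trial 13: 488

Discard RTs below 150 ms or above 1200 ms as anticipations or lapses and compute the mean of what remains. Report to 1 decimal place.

595.1 ms

Excluded: 1387
Retained (n=12): Σ = 7141
Mean = 7141/12 = 595.0833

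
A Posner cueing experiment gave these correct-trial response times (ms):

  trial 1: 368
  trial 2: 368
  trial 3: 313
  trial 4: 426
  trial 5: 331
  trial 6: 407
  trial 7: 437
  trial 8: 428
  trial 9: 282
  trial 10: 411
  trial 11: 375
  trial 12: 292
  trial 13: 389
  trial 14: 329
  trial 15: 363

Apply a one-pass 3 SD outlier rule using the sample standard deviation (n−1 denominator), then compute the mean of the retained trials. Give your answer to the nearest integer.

n = 15, ΣRT = 5519, M = 367.933
Σ(x−M)² = 34696.93; s = √(34696.93/14) = 49.783
Cutoffs: 367.933 ± 3·49.783 → [218.6, 517.3]
No RTs fall outside the cutoffs; all 15 retained. Mean = 5519/15 = 367.933

368 ms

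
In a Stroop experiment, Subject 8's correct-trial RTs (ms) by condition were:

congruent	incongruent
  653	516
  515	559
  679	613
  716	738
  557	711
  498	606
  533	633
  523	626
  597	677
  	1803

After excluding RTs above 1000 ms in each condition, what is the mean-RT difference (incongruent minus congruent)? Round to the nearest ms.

45 ms

incongruent: exclude 1803
M(congruent) = 5271/9 = 585.667
M(incongruent) = 5679/9 = 631.000
Difference = 631.000 − 585.667 = 45.333 ms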